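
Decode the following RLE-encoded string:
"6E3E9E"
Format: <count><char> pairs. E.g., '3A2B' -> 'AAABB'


Expanding each <count><char> pair:
  6E -> 'EEEEEE'
  3E -> 'EEE'
  9E -> 'EEEEEEEEE'

Decoded = EEEEEEEEEEEEEEEEEE


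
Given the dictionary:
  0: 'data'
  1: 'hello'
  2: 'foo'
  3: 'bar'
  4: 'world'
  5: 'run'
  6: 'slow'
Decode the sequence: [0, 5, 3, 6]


Look up each index in the dictionary:
  0 -> 'data'
  5 -> 'run'
  3 -> 'bar'
  6 -> 'slow'

Decoded: "data run bar slow"


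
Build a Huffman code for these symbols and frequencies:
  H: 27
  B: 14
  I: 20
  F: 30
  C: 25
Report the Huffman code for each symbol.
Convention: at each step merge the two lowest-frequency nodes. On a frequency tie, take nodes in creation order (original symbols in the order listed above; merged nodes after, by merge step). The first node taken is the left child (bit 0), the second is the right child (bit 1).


Huffman tree construction:
Step 1: Merge B(14) + I(20) = 34
Step 2: Merge C(25) + H(27) = 52
Step 3: Merge F(30) + (B+I)(34) = 64
Step 4: Merge (C+H)(52) + (F+(B+I))(64) = 116
Read each symbol's code off the tree from the root (left child = 0, right child = 1).

Codes:
  H: 01 (length 2)
  B: 110 (length 3)
  I: 111 (length 3)
  F: 10 (length 2)
  C: 00 (length 2)
Average code length: 266/116 = 2.2931 bits/symbol


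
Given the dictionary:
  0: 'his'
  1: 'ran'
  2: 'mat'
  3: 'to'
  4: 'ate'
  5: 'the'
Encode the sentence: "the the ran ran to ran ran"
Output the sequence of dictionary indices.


Look up each word in the dictionary:
  'the' -> 5
  'the' -> 5
  'ran' -> 1
  'ran' -> 1
  'to' -> 3
  'ran' -> 1
  'ran' -> 1

Encoded: [5, 5, 1, 1, 3, 1, 1]


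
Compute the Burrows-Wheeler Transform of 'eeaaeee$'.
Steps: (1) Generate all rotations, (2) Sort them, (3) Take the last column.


Rotations (sorted):
  0: $eeaaeee -> last char: e
  1: aaeee$ee -> last char: e
  2: aeee$eea -> last char: a
  3: e$eeaaee -> last char: e
  4: eaaeee$e -> last char: e
  5: ee$eeaae -> last char: e
  6: eeaaeee$ -> last char: $
  7: eee$eeaa -> last char: a


BWT = eeaeee$a


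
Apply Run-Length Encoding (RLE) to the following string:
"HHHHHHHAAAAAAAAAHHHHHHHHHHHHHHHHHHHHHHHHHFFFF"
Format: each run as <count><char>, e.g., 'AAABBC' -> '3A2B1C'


Scanning runs left to right:
  i=0: run of 'H' x 7 -> '7H'
  i=7: run of 'A' x 9 -> '9A'
  i=16: run of 'H' x 25 -> '25H'
  i=41: run of 'F' x 4 -> '4F'

RLE = 7H9A25H4F


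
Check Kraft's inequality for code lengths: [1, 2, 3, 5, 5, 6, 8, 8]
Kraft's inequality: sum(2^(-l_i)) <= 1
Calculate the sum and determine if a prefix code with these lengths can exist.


Sum = 2^(-1) + 2^(-2) + 2^(-3) + 2^(-5) + 2^(-5) + 2^(-6) + 2^(-8) + 2^(-8)
    = 0.5 + 0.25 + 0.125 + 0.03125 + 0.03125 + 0.015625 + 0.00390625 + 0.00390625
    = 246/256 = 0.9609375
Since 0.9609375 <= 1, Kraft's inequality IS satisfied.
A prefix code with these lengths CAN exist.

Kraft sum = 0.9609375. Satisfied.


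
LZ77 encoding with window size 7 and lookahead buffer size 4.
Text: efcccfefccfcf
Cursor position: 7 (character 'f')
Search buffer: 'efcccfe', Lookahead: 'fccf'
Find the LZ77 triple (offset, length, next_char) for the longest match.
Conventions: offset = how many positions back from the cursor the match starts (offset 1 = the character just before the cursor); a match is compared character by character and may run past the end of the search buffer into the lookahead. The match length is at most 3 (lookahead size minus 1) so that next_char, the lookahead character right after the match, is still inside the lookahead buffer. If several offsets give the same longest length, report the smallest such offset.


Try each offset into the search buffer:
  offset=1 (pos 6, char 'e'): match length 0
  offset=2 (pos 5, char 'f'): match length 1
  offset=3 (pos 4, char 'c'): match length 0
  offset=4 (pos 3, char 'c'): match length 0
  offset=5 (pos 2, char 'c'): match length 0
  offset=6 (pos 1, char 'f'): match length 3
  offset=7 (pos 0, char 'e'): match length 0
Longest match has length 3 at offset 6.
next_char = character at position 7 + 3 = 10 -> 'f'

Best match: offset=6, length=3 (matching 'fcc' starting at position 1)
LZ77 triple: (6, 3, 'f')


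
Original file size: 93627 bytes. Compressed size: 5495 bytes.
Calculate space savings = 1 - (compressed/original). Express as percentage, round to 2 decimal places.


ratio = compressed/original = 5495/93627 = 0.05869
savings = 1 - ratio = 1 - 0.05869 = 0.94131
as a percentage: 0.94131 * 100 = 94.13%

Space savings = 1 - 5495/93627 = 94.13%


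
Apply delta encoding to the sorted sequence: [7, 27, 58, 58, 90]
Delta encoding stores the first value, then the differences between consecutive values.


First value: 7
Deltas:
  27 - 7 = 20
  58 - 27 = 31
  58 - 58 = 0
  90 - 58 = 32


Delta encoded: [7, 20, 31, 0, 32]


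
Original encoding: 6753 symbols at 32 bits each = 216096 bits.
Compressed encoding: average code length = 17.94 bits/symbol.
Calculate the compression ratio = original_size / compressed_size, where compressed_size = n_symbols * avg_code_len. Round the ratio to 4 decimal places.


original_size = n_symbols * orig_bits = 6753 * 32 = 216096 bits
compressed_size = n_symbols * avg_code_len = 6753 * 17.94 = 121148.82 bits
ratio = original_size / compressed_size = 216096 / 121148.82 = 1.7837

Compression ratio = 1.7837


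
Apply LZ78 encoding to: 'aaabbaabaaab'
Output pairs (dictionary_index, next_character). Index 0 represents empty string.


LZ78 encoding steps:
Dictionary: {0: ''}
Step 1: w='' (idx 0), next='a' -> output (0, 'a'), add 'a' as idx 1
Step 2: w='a' (idx 1), next='a' -> output (1, 'a'), add 'aa' as idx 2
Step 3: w='' (idx 0), next='b' -> output (0, 'b'), add 'b' as idx 3
Step 4: w='b' (idx 3), next='a' -> output (3, 'a'), add 'ba' as idx 4
Step 5: w='a' (idx 1), next='b' -> output (1, 'b'), add 'ab' as idx 5
Step 6: w='aa' (idx 2), next='a' -> output (2, 'a'), add 'aaa' as idx 6
Step 7: w='b' (idx 3), end of input -> output (3, '')


Encoded: [(0, 'a'), (1, 'a'), (0, 'b'), (3, 'a'), (1, 'b'), (2, 'a'), (3, '')]


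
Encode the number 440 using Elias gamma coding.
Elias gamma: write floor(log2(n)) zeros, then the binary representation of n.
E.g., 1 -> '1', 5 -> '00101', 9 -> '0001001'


num_bits = floor(log2(440)) + 1 = 9
leading_zeros = num_bits - 1 = 8
binary(440) = 110111000

Elias gamma(440) = '00000000' + '110111000' = 00000000110111000 (17 bits)


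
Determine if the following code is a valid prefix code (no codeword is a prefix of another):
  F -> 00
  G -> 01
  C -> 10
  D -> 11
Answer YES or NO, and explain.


Checking each pair (does one codeword prefix another?):
  F='00' vs G='01': no prefix
  F='00' vs C='10': no prefix
  F='00' vs D='11': no prefix
  G='01' vs F='00': no prefix
  G='01' vs C='10': no prefix
  G='01' vs D='11': no prefix
  C='10' vs F='00': no prefix
  C='10' vs G='01': no prefix
  C='10' vs D='11': no prefix
  D='11' vs F='00': no prefix
  D='11' vs G='01': no prefix
  D='11' vs C='10': no prefix
No violation found over all pairs.

YES -- this is a valid prefix code. No codeword is a prefix of any other codeword.


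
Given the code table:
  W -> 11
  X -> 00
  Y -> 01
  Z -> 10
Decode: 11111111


Decoding:
11 -> W
11 -> W
11 -> W
11 -> W


Result: WWWW


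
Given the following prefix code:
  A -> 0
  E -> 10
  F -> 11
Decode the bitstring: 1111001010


Decoding step by step:
Bits 11 -> F
Bits 11 -> F
Bits 0 -> A
Bits 0 -> A
Bits 10 -> E
Bits 10 -> E


Decoded message: FFAAEE


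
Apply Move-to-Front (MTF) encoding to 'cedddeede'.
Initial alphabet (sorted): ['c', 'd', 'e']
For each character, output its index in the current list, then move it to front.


MTF encoding:
'c': index 0 in ['c', 'd', 'e'] -> ['c', 'd', 'e']
'e': index 2 in ['c', 'd', 'e'] -> ['e', 'c', 'd']
'd': index 2 in ['e', 'c', 'd'] -> ['d', 'e', 'c']
'd': index 0 in ['d', 'e', 'c'] -> ['d', 'e', 'c']
'd': index 0 in ['d', 'e', 'c'] -> ['d', 'e', 'c']
'e': index 1 in ['d', 'e', 'c'] -> ['e', 'd', 'c']
'e': index 0 in ['e', 'd', 'c'] -> ['e', 'd', 'c']
'd': index 1 in ['e', 'd', 'c'] -> ['d', 'e', 'c']
'e': index 1 in ['d', 'e', 'c'] -> ['e', 'd', 'c']


Output: [0, 2, 2, 0, 0, 1, 0, 1, 1]


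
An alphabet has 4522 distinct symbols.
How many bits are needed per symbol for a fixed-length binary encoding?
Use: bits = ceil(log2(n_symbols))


log2(4522) = 12.1427
Bracket: 2^12 = 4096 < 4522 <= 2^13 = 8192
So ceil(log2(4522)) = 13

bits = ceil(log2(4522)) = ceil(12.1427) = 13 bits


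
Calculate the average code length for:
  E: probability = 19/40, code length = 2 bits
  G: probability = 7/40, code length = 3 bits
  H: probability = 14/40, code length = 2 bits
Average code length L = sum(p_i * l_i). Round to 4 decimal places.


Weighted contributions p_i * l_i:
  E: (19/40) * 2 = 38/40
  G: (7/40) * 3 = 21/40
  H: (14/40) * 2 = 28/40
Sum = (38 + 21 + 28)/40 = 87/40

L = 87/40 = 2.1750 bits/symbol


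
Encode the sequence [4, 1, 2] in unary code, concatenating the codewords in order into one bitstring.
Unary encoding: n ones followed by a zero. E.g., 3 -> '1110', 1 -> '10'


Encode each number as n ones followed by a terminating 0:
  4 -> 11110 (5 bits)
  1 -> 10 (2 bits)
  2 -> 110 (3 bits)
Total length = 5 + 2 + 3 = 10 bits.

Unary([4, 1, 2]) = 1111010110 (10 bits)


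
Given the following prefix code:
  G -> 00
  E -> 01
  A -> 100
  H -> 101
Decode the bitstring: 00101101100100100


Decoding step by step:
Bits 00 -> G
Bits 101 -> H
Bits 101 -> H
Bits 100 -> A
Bits 100 -> A
Bits 100 -> A


Decoded message: GHHAAA


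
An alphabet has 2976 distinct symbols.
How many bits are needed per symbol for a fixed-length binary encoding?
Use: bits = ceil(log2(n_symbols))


log2(2976) = 11.5392
Bracket: 2^11 = 2048 < 2976 <= 2^12 = 4096
So ceil(log2(2976)) = 12

bits = ceil(log2(2976)) = ceil(11.5392) = 12 bits


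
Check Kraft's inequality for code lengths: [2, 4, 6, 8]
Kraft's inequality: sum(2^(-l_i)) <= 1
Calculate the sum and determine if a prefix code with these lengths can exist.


Sum = 2^(-2) + 2^(-4) + 2^(-6) + 2^(-8)
    = 0.25 + 0.0625 + 0.015625 + 0.00390625
    = 85/256 = 0.33203125
Since 0.33203125 <= 1, Kraft's inequality IS satisfied.
A prefix code with these lengths CAN exist.

Kraft sum = 0.33203125. Satisfied.


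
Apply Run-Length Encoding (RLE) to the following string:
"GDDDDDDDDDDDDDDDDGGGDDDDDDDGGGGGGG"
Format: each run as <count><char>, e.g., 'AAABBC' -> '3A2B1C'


Scanning runs left to right:
  i=0: run of 'G' x 1 -> '1G'
  i=1: run of 'D' x 16 -> '16D'
  i=17: run of 'G' x 3 -> '3G'
  i=20: run of 'D' x 7 -> '7D'
  i=27: run of 'G' x 7 -> '7G'

RLE = 1G16D3G7D7G


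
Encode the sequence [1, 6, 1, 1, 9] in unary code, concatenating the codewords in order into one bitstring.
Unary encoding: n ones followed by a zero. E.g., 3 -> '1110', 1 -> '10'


Encode each number as n ones followed by a terminating 0:
  1 -> 10 (2 bits)
  6 -> 1111110 (7 bits)
  1 -> 10 (2 bits)
  1 -> 10 (2 bits)
  9 -> 1111111110 (10 bits)
Total length = 2 + 7 + 2 + 2 + 10 = 23 bits.

Unary([1, 6, 1, 1, 9]) = 10111111010101111111110 (23 bits)


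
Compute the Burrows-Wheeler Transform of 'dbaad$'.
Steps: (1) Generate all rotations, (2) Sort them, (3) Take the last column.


Rotations (sorted):
  0: $dbaad -> last char: d
  1: aad$db -> last char: b
  2: ad$dba -> last char: a
  3: baad$d -> last char: d
  4: d$dbaa -> last char: a
  5: dbaad$ -> last char: $


BWT = dbada$


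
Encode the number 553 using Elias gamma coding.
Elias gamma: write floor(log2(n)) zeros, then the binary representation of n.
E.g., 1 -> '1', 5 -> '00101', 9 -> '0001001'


num_bits = floor(log2(553)) + 1 = 10
leading_zeros = num_bits - 1 = 9
binary(553) = 1000101001

Elias gamma(553) = '000000000' + '1000101001' = 0000000001000101001 (19 bits)


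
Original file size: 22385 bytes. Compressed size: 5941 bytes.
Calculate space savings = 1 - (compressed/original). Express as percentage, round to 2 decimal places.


ratio = compressed/original = 5941/22385 = 0.265401
savings = 1 - ratio = 1 - 0.265401 = 0.734599
as a percentage: 0.734599 * 100 = 73.46%

Space savings = 1 - 5941/22385 = 73.46%


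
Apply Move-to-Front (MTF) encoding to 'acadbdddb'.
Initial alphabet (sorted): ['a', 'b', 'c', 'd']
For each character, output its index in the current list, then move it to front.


MTF encoding:
'a': index 0 in ['a', 'b', 'c', 'd'] -> ['a', 'b', 'c', 'd']
'c': index 2 in ['a', 'b', 'c', 'd'] -> ['c', 'a', 'b', 'd']
'a': index 1 in ['c', 'a', 'b', 'd'] -> ['a', 'c', 'b', 'd']
'd': index 3 in ['a', 'c', 'b', 'd'] -> ['d', 'a', 'c', 'b']
'b': index 3 in ['d', 'a', 'c', 'b'] -> ['b', 'd', 'a', 'c']
'd': index 1 in ['b', 'd', 'a', 'c'] -> ['d', 'b', 'a', 'c']
'd': index 0 in ['d', 'b', 'a', 'c'] -> ['d', 'b', 'a', 'c']
'd': index 0 in ['d', 'b', 'a', 'c'] -> ['d', 'b', 'a', 'c']
'b': index 1 in ['d', 'b', 'a', 'c'] -> ['b', 'd', 'a', 'c']


Output: [0, 2, 1, 3, 3, 1, 0, 0, 1]


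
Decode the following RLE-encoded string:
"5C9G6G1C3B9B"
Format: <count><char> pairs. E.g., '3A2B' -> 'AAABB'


Expanding each <count><char> pair:
  5C -> 'CCCCC'
  9G -> 'GGGGGGGGG'
  6G -> 'GGGGGG'
  1C -> 'C'
  3B -> 'BBB'
  9B -> 'BBBBBBBBB'

Decoded = CCCCCGGGGGGGGGGGGGGGCBBBBBBBBBBBB


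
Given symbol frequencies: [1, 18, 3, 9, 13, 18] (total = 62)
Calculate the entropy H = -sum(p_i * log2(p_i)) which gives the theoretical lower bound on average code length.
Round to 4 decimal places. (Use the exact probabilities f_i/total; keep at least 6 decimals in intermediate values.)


Per-symbol terms -p_i * log2(p_i) with p_i = f_i/62:
  p = 1/62 = 0.016129: log2(p) = -5.954196, -p*log2(p) = 0.096035
  p = 18/62 = 0.290323: log2(p) = -1.784271, -p*log2(p) = 0.518014
  p = 3/62 = 0.048387: log2(p) = -4.369234, -p*log2(p) = 0.211415
  p = 9/62 = 0.145161: log2(p) = -2.784271, -p*log2(p) = 0.404168
  p = 13/62 = 0.209677: log2(p) = -2.253757, -p*log2(p) = 0.472562
  p = 18/62 = 0.290323: log2(p) = -1.784271, -p*log2(p) = 0.518014
H = 0.096035 + 0.518014 + 0.211415 + 0.404168 + 0.472562 + 0.518014 = 2.220208

H = 2.2202 bits/symbol


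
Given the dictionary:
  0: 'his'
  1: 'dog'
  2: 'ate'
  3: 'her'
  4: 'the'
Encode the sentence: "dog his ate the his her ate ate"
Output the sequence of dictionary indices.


Look up each word in the dictionary:
  'dog' -> 1
  'his' -> 0
  'ate' -> 2
  'the' -> 4
  'his' -> 0
  'her' -> 3
  'ate' -> 2
  'ate' -> 2

Encoded: [1, 0, 2, 4, 0, 3, 2, 2]


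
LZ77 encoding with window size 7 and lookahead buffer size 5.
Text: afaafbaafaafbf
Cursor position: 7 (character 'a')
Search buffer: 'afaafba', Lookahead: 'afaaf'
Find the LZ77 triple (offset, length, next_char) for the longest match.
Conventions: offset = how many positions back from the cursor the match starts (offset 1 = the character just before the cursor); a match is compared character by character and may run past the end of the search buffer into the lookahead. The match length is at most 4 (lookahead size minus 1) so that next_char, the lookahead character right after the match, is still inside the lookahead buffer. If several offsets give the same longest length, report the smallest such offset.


Try each offset into the search buffer:
  offset=1 (pos 6, char 'a'): match length 1
  offset=2 (pos 5, char 'b'): match length 0
  offset=3 (pos 4, char 'f'): match length 0
  offset=4 (pos 3, char 'a'): match length 2
  offset=5 (pos 2, char 'a'): match length 1
  offset=6 (pos 1, char 'f'): match length 0
  offset=7 (pos 0, char 'a'): match length 4
Longest match has length 4 at offset 7.
next_char = character at position 7 + 4 = 11 -> 'f'

Best match: offset=7, length=4 (matching 'afaa' starting at position 0)
LZ77 triple: (7, 4, 'f')


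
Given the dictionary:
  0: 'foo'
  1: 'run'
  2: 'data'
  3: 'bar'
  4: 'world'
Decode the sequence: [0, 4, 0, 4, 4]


Look up each index in the dictionary:
  0 -> 'foo'
  4 -> 'world'
  0 -> 'foo'
  4 -> 'world'
  4 -> 'world'

Decoded: "foo world foo world world"


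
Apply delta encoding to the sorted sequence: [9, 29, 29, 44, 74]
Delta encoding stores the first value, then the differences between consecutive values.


First value: 9
Deltas:
  29 - 9 = 20
  29 - 29 = 0
  44 - 29 = 15
  74 - 44 = 30


Delta encoded: [9, 20, 0, 15, 30]


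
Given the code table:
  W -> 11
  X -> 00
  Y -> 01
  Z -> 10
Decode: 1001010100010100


Decoding:
10 -> Z
01 -> Y
01 -> Y
01 -> Y
00 -> X
01 -> Y
01 -> Y
00 -> X


Result: ZYYYXYYX


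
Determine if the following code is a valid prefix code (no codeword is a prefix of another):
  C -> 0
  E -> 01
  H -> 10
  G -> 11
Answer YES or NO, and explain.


Checking each pair (does one codeword prefix another?):
  C='0' vs E='01': prefix -- VIOLATION

NO -- this is NOT a valid prefix code. C (0) is a prefix of E (01).


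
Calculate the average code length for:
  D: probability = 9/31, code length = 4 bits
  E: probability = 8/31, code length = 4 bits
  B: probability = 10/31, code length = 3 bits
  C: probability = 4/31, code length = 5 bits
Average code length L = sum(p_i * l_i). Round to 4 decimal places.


Weighted contributions p_i * l_i:
  D: (9/31) * 4 = 36/31
  E: (8/31) * 4 = 32/31
  B: (10/31) * 3 = 30/31
  C: (4/31) * 5 = 20/31
Sum = (36 + 32 + 30 + 20)/31 = 118/31

L = 118/31 = 3.8065 bits/symbol


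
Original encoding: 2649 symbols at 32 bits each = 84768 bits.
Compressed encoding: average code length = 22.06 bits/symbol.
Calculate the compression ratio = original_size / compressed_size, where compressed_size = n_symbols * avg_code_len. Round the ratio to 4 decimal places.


original_size = n_symbols * orig_bits = 2649 * 32 = 84768 bits
compressed_size = n_symbols * avg_code_len = 2649 * 22.06 = 58436.94 bits
ratio = original_size / compressed_size = 84768 / 58436.94 = 1.4506

Compression ratio = 1.4506


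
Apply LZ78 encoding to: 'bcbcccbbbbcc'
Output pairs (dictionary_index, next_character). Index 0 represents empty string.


LZ78 encoding steps:
Dictionary: {0: ''}
Step 1: w='' (idx 0), next='b' -> output (0, 'b'), add 'b' as idx 1
Step 2: w='' (idx 0), next='c' -> output (0, 'c'), add 'c' as idx 2
Step 3: w='b' (idx 1), next='c' -> output (1, 'c'), add 'bc' as idx 3
Step 4: w='c' (idx 2), next='c' -> output (2, 'c'), add 'cc' as idx 4
Step 5: w='b' (idx 1), next='b' -> output (1, 'b'), add 'bb' as idx 5
Step 6: w='bb' (idx 5), next='c' -> output (5, 'c'), add 'bbc' as idx 6
Step 7: w='c' (idx 2), end of input -> output (2, '')


Encoded: [(0, 'b'), (0, 'c'), (1, 'c'), (2, 'c'), (1, 'b'), (5, 'c'), (2, '')]


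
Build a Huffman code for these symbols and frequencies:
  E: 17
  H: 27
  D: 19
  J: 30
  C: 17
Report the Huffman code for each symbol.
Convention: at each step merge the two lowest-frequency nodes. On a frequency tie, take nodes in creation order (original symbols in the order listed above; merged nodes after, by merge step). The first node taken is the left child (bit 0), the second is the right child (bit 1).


Huffman tree construction:
Step 1: Merge E(17) + C(17) = 34
Step 2: Merge D(19) + H(27) = 46
Step 3: Merge J(30) + (E+C)(34) = 64
Step 4: Merge (D+H)(46) + (J+(E+C))(64) = 110
Read each symbol's code off the tree from the root (left child = 0, right child = 1).

Codes:
  E: 110 (length 3)
  H: 01 (length 2)
  D: 00 (length 2)
  J: 10 (length 2)
  C: 111 (length 3)
Average code length: 254/110 = 2.3091 bits/symbol


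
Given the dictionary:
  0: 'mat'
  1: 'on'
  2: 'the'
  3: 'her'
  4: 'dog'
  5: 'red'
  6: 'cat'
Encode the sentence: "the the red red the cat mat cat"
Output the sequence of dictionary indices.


Look up each word in the dictionary:
  'the' -> 2
  'the' -> 2
  'red' -> 5
  'red' -> 5
  'the' -> 2
  'cat' -> 6
  'mat' -> 0
  'cat' -> 6

Encoded: [2, 2, 5, 5, 2, 6, 0, 6]


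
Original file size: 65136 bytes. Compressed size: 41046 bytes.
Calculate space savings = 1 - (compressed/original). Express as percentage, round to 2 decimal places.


ratio = compressed/original = 41046/65136 = 0.630158
savings = 1 - ratio = 1 - 0.630158 = 0.369842
as a percentage: 0.369842 * 100 = 36.98%

Space savings = 1 - 41046/65136 = 36.98%


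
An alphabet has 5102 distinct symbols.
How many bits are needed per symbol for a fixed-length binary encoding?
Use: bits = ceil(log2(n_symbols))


log2(5102) = 12.3168
Bracket: 2^12 = 4096 < 5102 <= 2^13 = 8192
So ceil(log2(5102)) = 13

bits = ceil(log2(5102)) = ceil(12.3168) = 13 bits


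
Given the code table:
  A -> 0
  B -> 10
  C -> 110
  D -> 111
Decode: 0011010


Decoding:
0 -> A
0 -> A
110 -> C
10 -> B


Result: AACB


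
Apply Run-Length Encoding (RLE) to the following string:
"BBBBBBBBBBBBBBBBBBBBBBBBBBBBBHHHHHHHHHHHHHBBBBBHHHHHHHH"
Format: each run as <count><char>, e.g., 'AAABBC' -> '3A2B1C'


Scanning runs left to right:
  i=0: run of 'B' x 29 -> '29B'
  i=29: run of 'H' x 13 -> '13H'
  i=42: run of 'B' x 5 -> '5B'
  i=47: run of 'H' x 8 -> '8H'

RLE = 29B13H5B8H


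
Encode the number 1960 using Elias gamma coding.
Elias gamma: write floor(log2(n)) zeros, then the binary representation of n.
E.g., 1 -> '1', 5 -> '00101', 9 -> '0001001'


num_bits = floor(log2(1960)) + 1 = 11
leading_zeros = num_bits - 1 = 10
binary(1960) = 11110101000

Elias gamma(1960) = '0000000000' + '11110101000' = 000000000011110101000 (21 bits)


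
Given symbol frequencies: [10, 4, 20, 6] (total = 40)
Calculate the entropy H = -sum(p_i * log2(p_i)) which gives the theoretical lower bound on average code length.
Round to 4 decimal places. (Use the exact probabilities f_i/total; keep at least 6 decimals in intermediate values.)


Per-symbol terms -p_i * log2(p_i) with p_i = f_i/40:
  p = 10/40 = 0.250000: log2(p) = -2.000000, -p*log2(p) = 0.500000
  p = 4/40 = 0.100000: log2(p) = -3.321928, -p*log2(p) = 0.332193
  p = 20/40 = 0.500000: log2(p) = -1.000000, -p*log2(p) = 0.500000
  p = 6/40 = 0.150000: log2(p) = -2.736966, -p*log2(p) = 0.410545
H = 0.500000 + 0.332193 + 0.500000 + 0.410545 = 1.742738

H = 1.7427 bits/symbol


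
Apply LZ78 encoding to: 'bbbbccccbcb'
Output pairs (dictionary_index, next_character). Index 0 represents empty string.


LZ78 encoding steps:
Dictionary: {0: ''}
Step 1: w='' (idx 0), next='b' -> output (0, 'b'), add 'b' as idx 1
Step 2: w='b' (idx 1), next='b' -> output (1, 'b'), add 'bb' as idx 2
Step 3: w='b' (idx 1), next='c' -> output (1, 'c'), add 'bc' as idx 3
Step 4: w='' (idx 0), next='c' -> output (0, 'c'), add 'c' as idx 4
Step 5: w='c' (idx 4), next='c' -> output (4, 'c'), add 'cc' as idx 5
Step 6: w='bc' (idx 3), next='b' -> output (3, 'b'), add 'bcb' as idx 6


Encoded: [(0, 'b'), (1, 'b'), (1, 'c'), (0, 'c'), (4, 'c'), (3, 'b')]


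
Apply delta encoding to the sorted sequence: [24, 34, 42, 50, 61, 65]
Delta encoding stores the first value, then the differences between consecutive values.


First value: 24
Deltas:
  34 - 24 = 10
  42 - 34 = 8
  50 - 42 = 8
  61 - 50 = 11
  65 - 61 = 4


Delta encoded: [24, 10, 8, 8, 11, 4]


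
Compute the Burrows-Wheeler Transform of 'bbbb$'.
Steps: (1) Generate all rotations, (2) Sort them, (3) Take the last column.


Rotations (sorted):
  0: $bbbb -> last char: b
  1: b$bbb -> last char: b
  2: bb$bb -> last char: b
  3: bbb$b -> last char: b
  4: bbbb$ -> last char: $


BWT = bbbb$


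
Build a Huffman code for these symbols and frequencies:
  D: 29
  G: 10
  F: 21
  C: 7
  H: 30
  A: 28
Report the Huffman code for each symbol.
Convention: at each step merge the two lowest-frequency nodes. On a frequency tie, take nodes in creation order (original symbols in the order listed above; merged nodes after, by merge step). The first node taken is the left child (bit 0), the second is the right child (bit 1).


Huffman tree construction:
Step 1: Merge C(7) + G(10) = 17
Step 2: Merge (C+G)(17) + F(21) = 38
Step 3: Merge A(28) + D(29) = 57
Step 4: Merge H(30) + ((C+G)+F)(38) = 68
Step 5: Merge (A+D)(57) + (H+((C+G)+F))(68) = 125
Read each symbol's code off the tree from the root (left child = 0, right child = 1).

Codes:
  D: 01 (length 2)
  G: 1101 (length 4)
  F: 111 (length 3)
  C: 1100 (length 4)
  H: 10 (length 2)
  A: 00 (length 2)
Average code length: 305/125 = 2.4400 bits/symbol


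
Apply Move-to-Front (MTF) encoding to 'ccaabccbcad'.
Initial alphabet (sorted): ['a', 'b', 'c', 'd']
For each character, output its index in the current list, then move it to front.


MTF encoding:
'c': index 2 in ['a', 'b', 'c', 'd'] -> ['c', 'a', 'b', 'd']
'c': index 0 in ['c', 'a', 'b', 'd'] -> ['c', 'a', 'b', 'd']
'a': index 1 in ['c', 'a', 'b', 'd'] -> ['a', 'c', 'b', 'd']
'a': index 0 in ['a', 'c', 'b', 'd'] -> ['a', 'c', 'b', 'd']
'b': index 2 in ['a', 'c', 'b', 'd'] -> ['b', 'a', 'c', 'd']
'c': index 2 in ['b', 'a', 'c', 'd'] -> ['c', 'b', 'a', 'd']
'c': index 0 in ['c', 'b', 'a', 'd'] -> ['c', 'b', 'a', 'd']
'b': index 1 in ['c', 'b', 'a', 'd'] -> ['b', 'c', 'a', 'd']
'c': index 1 in ['b', 'c', 'a', 'd'] -> ['c', 'b', 'a', 'd']
'a': index 2 in ['c', 'b', 'a', 'd'] -> ['a', 'c', 'b', 'd']
'd': index 3 in ['a', 'c', 'b', 'd'] -> ['d', 'a', 'c', 'b']


Output: [2, 0, 1, 0, 2, 2, 0, 1, 1, 2, 3]


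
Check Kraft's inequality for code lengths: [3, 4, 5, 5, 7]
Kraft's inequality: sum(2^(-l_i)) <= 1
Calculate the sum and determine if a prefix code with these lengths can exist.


Sum = 2^(-3) + 2^(-4) + 2^(-5) + 2^(-5) + 2^(-7)
    = 0.125 + 0.0625 + 0.03125 + 0.03125 + 0.0078125
    = 33/128 = 0.2578125
Since 0.2578125 <= 1, Kraft's inequality IS satisfied.
A prefix code with these lengths CAN exist.

Kraft sum = 0.2578125. Satisfied.


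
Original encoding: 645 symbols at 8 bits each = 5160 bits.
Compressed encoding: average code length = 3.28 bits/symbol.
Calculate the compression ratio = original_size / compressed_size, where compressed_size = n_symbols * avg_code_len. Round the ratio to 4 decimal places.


original_size = n_symbols * orig_bits = 645 * 8 = 5160 bits
compressed_size = n_symbols * avg_code_len = 645 * 3.28 = 2115.6 bits
ratio = original_size / compressed_size = 5160 / 2115.6 = 2.439

Compression ratio = 2.439


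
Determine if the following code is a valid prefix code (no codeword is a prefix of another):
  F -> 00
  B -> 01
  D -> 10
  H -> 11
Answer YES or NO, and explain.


Checking each pair (does one codeword prefix another?):
  F='00' vs B='01': no prefix
  F='00' vs D='10': no prefix
  F='00' vs H='11': no prefix
  B='01' vs F='00': no prefix
  B='01' vs D='10': no prefix
  B='01' vs H='11': no prefix
  D='10' vs F='00': no prefix
  D='10' vs B='01': no prefix
  D='10' vs H='11': no prefix
  H='11' vs F='00': no prefix
  H='11' vs B='01': no prefix
  H='11' vs D='10': no prefix
No violation found over all pairs.

YES -- this is a valid prefix code. No codeword is a prefix of any other codeword.


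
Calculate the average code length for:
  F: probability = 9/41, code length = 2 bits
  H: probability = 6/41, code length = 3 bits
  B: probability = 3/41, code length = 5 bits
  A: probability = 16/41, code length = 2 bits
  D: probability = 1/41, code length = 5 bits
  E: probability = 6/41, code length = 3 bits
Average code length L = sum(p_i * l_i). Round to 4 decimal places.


Weighted contributions p_i * l_i:
  F: (9/41) * 2 = 18/41
  H: (6/41) * 3 = 18/41
  B: (3/41) * 5 = 15/41
  A: (16/41) * 2 = 32/41
  D: (1/41) * 5 = 5/41
  E: (6/41) * 3 = 18/41
Sum = (18 + 18 + 15 + 32 + 5 + 18)/41 = 106/41

L = 106/41 = 2.5854 bits/symbol


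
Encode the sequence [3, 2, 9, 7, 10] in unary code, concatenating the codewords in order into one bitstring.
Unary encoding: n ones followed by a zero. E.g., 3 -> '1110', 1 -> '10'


Encode each number as n ones followed by a terminating 0:
  3 -> 1110 (4 bits)
  2 -> 110 (3 bits)
  9 -> 1111111110 (10 bits)
  7 -> 11111110 (8 bits)
  10 -> 11111111110 (11 bits)
Total length = 4 + 3 + 10 + 8 + 11 = 36 bits.

Unary([3, 2, 9, 7, 10]) = 111011011111111101111111011111111110 (36 bits)


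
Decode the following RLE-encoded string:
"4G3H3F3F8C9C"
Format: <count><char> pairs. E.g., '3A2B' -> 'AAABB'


Expanding each <count><char> pair:
  4G -> 'GGGG'
  3H -> 'HHH'
  3F -> 'FFF'
  3F -> 'FFF'
  8C -> 'CCCCCCCC'
  9C -> 'CCCCCCCCC'

Decoded = GGGGHHHFFFFFFCCCCCCCCCCCCCCCCC


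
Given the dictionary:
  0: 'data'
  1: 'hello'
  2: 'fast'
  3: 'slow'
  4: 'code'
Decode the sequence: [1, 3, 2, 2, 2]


Look up each index in the dictionary:
  1 -> 'hello'
  3 -> 'slow'
  2 -> 'fast'
  2 -> 'fast'
  2 -> 'fast'

Decoded: "hello slow fast fast fast"


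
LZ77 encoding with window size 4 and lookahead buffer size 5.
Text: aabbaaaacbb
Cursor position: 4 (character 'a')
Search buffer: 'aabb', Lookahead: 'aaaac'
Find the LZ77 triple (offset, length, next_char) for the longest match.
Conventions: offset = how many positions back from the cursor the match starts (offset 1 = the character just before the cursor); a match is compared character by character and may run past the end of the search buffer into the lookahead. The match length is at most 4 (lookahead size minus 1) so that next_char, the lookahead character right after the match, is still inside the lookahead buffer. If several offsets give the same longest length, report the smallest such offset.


Try each offset into the search buffer:
  offset=1 (pos 3, char 'b'): match length 0
  offset=2 (pos 2, char 'b'): match length 0
  offset=3 (pos 1, char 'a'): match length 1
  offset=4 (pos 0, char 'a'): match length 2
Longest match has length 2 at offset 4.
next_char = character at position 4 + 2 = 6 -> 'a'

Best match: offset=4, length=2 (matching 'aa' starting at position 0)
LZ77 triple: (4, 2, 'a')


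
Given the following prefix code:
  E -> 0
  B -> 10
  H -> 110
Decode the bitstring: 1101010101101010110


Decoding step by step:
Bits 110 -> H
Bits 10 -> B
Bits 10 -> B
Bits 10 -> B
Bits 110 -> H
Bits 10 -> B
Bits 10 -> B
Bits 110 -> H


Decoded message: HBBBHBBH


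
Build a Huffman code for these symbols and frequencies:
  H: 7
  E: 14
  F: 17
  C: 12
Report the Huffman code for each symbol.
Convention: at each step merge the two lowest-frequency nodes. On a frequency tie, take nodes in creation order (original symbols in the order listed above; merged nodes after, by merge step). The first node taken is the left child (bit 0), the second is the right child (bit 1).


Huffman tree construction:
Step 1: Merge H(7) + C(12) = 19
Step 2: Merge E(14) + F(17) = 31
Step 3: Merge (H+C)(19) + (E+F)(31) = 50
Read each symbol's code off the tree from the root (left child = 0, right child = 1).

Codes:
  H: 00 (length 2)
  E: 10 (length 2)
  F: 11 (length 2)
  C: 01 (length 2)
Average code length: 100/50 = 2.0000 bits/symbol


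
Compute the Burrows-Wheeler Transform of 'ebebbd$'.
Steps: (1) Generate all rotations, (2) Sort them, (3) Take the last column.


Rotations (sorted):
  0: $ebebbd -> last char: d
  1: bbd$ebe -> last char: e
  2: bd$ebeb -> last char: b
  3: bebbd$e -> last char: e
  4: d$ebebb -> last char: b
  5: ebbd$eb -> last char: b
  6: ebebbd$ -> last char: $


BWT = debebb$


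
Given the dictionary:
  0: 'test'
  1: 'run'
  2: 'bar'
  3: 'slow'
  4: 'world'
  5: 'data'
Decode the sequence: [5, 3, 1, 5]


Look up each index in the dictionary:
  5 -> 'data'
  3 -> 'slow'
  1 -> 'run'
  5 -> 'data'

Decoded: "data slow run data"


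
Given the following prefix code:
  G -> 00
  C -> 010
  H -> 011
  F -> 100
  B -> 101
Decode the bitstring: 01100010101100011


Decoding step by step:
Bits 011 -> H
Bits 00 -> G
Bits 010 -> C
Bits 101 -> B
Bits 100 -> F
Bits 011 -> H


Decoded message: HGCBFH


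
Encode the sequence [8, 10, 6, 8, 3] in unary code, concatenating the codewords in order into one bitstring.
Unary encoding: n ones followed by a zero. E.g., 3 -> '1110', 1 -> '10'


Encode each number as n ones followed by a terminating 0:
  8 -> 111111110 (9 bits)
  10 -> 11111111110 (11 bits)
  6 -> 1111110 (7 bits)
  8 -> 111111110 (9 bits)
  3 -> 1110 (4 bits)
Total length = 9 + 11 + 7 + 9 + 4 = 40 bits.

Unary([8, 10, 6, 8, 3]) = 1111111101111111111011111101111111101110 (40 bits)


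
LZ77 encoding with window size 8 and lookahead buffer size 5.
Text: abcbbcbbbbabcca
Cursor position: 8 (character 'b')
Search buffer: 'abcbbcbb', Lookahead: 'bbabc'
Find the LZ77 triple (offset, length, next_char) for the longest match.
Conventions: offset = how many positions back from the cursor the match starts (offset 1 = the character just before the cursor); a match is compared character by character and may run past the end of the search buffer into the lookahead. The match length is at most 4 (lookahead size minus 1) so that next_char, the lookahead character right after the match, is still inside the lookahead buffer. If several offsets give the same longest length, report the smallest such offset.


Try each offset into the search buffer:
  offset=1 (pos 7, char 'b'): match length 2
  offset=2 (pos 6, char 'b'): match length 2
  offset=3 (pos 5, char 'c'): match length 0
  offset=4 (pos 4, char 'b'): match length 1
  offset=5 (pos 3, char 'b'): match length 2
  offset=6 (pos 2, char 'c'): match length 0
  offset=7 (pos 1, char 'b'): match length 1
  offset=8 (pos 0, char 'a'): match length 0
Longest match has length 2, found at offsets 1, 2, 5; take the smallest, offset 1.
next_char = character at position 8 + 2 = 10 -> 'a'

Best match: offset=1, length=2 (matching 'bb' starting at position 7)
LZ77 triple: (1, 2, 'a')


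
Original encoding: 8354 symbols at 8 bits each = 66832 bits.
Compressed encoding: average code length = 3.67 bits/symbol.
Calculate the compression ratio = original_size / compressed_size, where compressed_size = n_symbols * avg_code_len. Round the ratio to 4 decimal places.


original_size = n_symbols * orig_bits = 8354 * 8 = 66832 bits
compressed_size = n_symbols * avg_code_len = 8354 * 3.67 = 30659.18 bits
ratio = original_size / compressed_size = 66832 / 30659.18 = 2.1798

Compression ratio = 2.1798


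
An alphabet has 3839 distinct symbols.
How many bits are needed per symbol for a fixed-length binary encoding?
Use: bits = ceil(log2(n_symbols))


log2(3839) = 11.9065
Bracket: 2^11 = 2048 < 3839 <= 2^12 = 4096
So ceil(log2(3839)) = 12

bits = ceil(log2(3839)) = ceil(11.9065) = 12 bits


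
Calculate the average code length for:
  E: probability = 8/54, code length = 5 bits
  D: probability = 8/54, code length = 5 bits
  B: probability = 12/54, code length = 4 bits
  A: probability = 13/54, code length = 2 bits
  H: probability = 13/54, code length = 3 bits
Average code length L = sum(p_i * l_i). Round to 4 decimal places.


Weighted contributions p_i * l_i:
  E: (8/54) * 5 = 40/54
  D: (8/54) * 5 = 40/54
  B: (12/54) * 4 = 48/54
  A: (13/54) * 2 = 26/54
  H: (13/54) * 3 = 39/54
Sum = (40 + 40 + 48 + 26 + 39)/54 = 193/54

L = 193/54 = 3.5741 bits/symbol


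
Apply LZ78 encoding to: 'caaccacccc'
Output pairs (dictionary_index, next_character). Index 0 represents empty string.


LZ78 encoding steps:
Dictionary: {0: ''}
Step 1: w='' (idx 0), next='c' -> output (0, 'c'), add 'c' as idx 1
Step 2: w='' (idx 0), next='a' -> output (0, 'a'), add 'a' as idx 2
Step 3: w='a' (idx 2), next='c' -> output (2, 'c'), add 'ac' as idx 3
Step 4: w='c' (idx 1), next='a' -> output (1, 'a'), add 'ca' as idx 4
Step 5: w='c' (idx 1), next='c' -> output (1, 'c'), add 'cc' as idx 5
Step 6: w='cc' (idx 5), end of input -> output (5, '')


Encoded: [(0, 'c'), (0, 'a'), (2, 'c'), (1, 'a'), (1, 'c'), (5, '')]


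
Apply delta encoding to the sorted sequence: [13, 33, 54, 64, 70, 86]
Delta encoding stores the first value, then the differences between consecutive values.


First value: 13
Deltas:
  33 - 13 = 20
  54 - 33 = 21
  64 - 54 = 10
  70 - 64 = 6
  86 - 70 = 16


Delta encoded: [13, 20, 21, 10, 6, 16]


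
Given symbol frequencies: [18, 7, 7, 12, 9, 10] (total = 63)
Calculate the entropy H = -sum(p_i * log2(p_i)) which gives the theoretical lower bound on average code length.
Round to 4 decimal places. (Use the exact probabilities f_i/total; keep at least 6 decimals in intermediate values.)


Per-symbol terms -p_i * log2(p_i) with p_i = f_i/63:
  p = 18/63 = 0.285714: log2(p) = -1.807355, -p*log2(p) = 0.516387
  p = 7/63 = 0.111111: log2(p) = -3.169925, -p*log2(p) = 0.352214
  p = 7/63 = 0.111111: log2(p) = -3.169925, -p*log2(p) = 0.352214
  p = 12/63 = 0.190476: log2(p) = -2.392317, -p*log2(p) = 0.455680
  p = 9/63 = 0.142857: log2(p) = -2.807355, -p*log2(p) = 0.401051
  p = 10/63 = 0.158730: log2(p) = -2.655352, -p*log2(p) = 0.421484
H = 0.516387 + 0.352214 + 0.352214 + 0.455680 + 0.401051 + 0.421484 = 2.499030

H = 2.499 bits/symbol


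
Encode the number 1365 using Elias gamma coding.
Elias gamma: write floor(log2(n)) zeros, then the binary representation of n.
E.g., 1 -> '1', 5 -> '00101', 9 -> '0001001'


num_bits = floor(log2(1365)) + 1 = 11
leading_zeros = num_bits - 1 = 10
binary(1365) = 10101010101

Elias gamma(1365) = '0000000000' + '10101010101' = 000000000010101010101 (21 bits)


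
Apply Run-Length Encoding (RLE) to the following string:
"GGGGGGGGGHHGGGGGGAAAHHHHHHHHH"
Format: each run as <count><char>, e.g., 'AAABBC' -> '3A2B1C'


Scanning runs left to right:
  i=0: run of 'G' x 9 -> '9G'
  i=9: run of 'H' x 2 -> '2H'
  i=11: run of 'G' x 6 -> '6G'
  i=17: run of 'A' x 3 -> '3A'
  i=20: run of 'H' x 9 -> '9H'

RLE = 9G2H6G3A9H


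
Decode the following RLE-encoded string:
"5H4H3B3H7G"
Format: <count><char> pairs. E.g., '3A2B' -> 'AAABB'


Expanding each <count><char> pair:
  5H -> 'HHHHH'
  4H -> 'HHHH'
  3B -> 'BBB'
  3H -> 'HHH'
  7G -> 'GGGGGGG'

Decoded = HHHHHHHHHBBBHHHGGGGGGG


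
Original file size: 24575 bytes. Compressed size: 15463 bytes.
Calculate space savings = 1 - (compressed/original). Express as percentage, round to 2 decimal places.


ratio = compressed/original = 15463/24575 = 0.629217
savings = 1 - ratio = 1 - 0.629217 = 0.370783
as a percentage: 0.370783 * 100 = 37.08%

Space savings = 1 - 15463/24575 = 37.08%


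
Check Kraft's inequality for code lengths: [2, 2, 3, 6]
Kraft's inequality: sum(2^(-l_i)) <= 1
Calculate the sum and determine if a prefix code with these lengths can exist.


Sum = 2^(-2) + 2^(-2) + 2^(-3) + 2^(-6)
    = 0.25 + 0.25 + 0.125 + 0.015625
    = 41/64 = 0.640625
Since 0.640625 <= 1, Kraft's inequality IS satisfied.
A prefix code with these lengths CAN exist.

Kraft sum = 0.640625. Satisfied.


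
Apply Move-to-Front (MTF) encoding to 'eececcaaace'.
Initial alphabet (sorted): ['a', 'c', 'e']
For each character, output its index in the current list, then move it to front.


MTF encoding:
'e': index 2 in ['a', 'c', 'e'] -> ['e', 'a', 'c']
'e': index 0 in ['e', 'a', 'c'] -> ['e', 'a', 'c']
'c': index 2 in ['e', 'a', 'c'] -> ['c', 'e', 'a']
'e': index 1 in ['c', 'e', 'a'] -> ['e', 'c', 'a']
'c': index 1 in ['e', 'c', 'a'] -> ['c', 'e', 'a']
'c': index 0 in ['c', 'e', 'a'] -> ['c', 'e', 'a']
'a': index 2 in ['c', 'e', 'a'] -> ['a', 'c', 'e']
'a': index 0 in ['a', 'c', 'e'] -> ['a', 'c', 'e']
'a': index 0 in ['a', 'c', 'e'] -> ['a', 'c', 'e']
'c': index 1 in ['a', 'c', 'e'] -> ['c', 'a', 'e']
'e': index 2 in ['c', 'a', 'e'] -> ['e', 'c', 'a']


Output: [2, 0, 2, 1, 1, 0, 2, 0, 0, 1, 2]


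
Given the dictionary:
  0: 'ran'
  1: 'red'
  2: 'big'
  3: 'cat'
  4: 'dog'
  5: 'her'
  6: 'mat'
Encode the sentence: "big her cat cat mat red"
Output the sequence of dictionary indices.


Look up each word in the dictionary:
  'big' -> 2
  'her' -> 5
  'cat' -> 3
  'cat' -> 3
  'mat' -> 6
  'red' -> 1

Encoded: [2, 5, 3, 3, 6, 1]


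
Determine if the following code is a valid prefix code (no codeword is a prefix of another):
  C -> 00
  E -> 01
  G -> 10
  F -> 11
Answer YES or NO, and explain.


Checking each pair (does one codeword prefix another?):
  C='00' vs E='01': no prefix
  C='00' vs G='10': no prefix
  C='00' vs F='11': no prefix
  E='01' vs C='00': no prefix
  E='01' vs G='10': no prefix
  E='01' vs F='11': no prefix
  G='10' vs C='00': no prefix
  G='10' vs E='01': no prefix
  G='10' vs F='11': no prefix
  F='11' vs C='00': no prefix
  F='11' vs E='01': no prefix
  F='11' vs G='10': no prefix
No violation found over all pairs.

YES -- this is a valid prefix code. No codeword is a prefix of any other codeword.
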